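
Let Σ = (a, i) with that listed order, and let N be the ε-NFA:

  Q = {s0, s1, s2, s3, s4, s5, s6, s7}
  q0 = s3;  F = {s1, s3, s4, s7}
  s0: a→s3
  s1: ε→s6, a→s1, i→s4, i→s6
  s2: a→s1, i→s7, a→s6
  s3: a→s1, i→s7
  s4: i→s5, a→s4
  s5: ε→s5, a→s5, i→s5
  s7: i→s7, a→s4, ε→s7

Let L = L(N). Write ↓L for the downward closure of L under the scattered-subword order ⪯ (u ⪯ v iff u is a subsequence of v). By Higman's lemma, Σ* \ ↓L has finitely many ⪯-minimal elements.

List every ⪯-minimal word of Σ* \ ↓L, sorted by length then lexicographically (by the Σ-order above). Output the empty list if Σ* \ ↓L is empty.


min(Σ*\↓L) = [aii, iai].

|Q|=8, |F|=4, |δ|=18 (3 ε).
min D↑ (5 st, q0=0, F={4}): 0:a→1,i→2 1:a→1,i→3 2:a→3,i→2 3:a→3,i→4 4:a→4,i→4.
'aii': run [6, 4, 3, 1] end={s5} ∉↓L; 3/3 single-dels accept.
'iai': N↓-sim [6, 4, 2, 1] end={s5} rej; 3/3 del acc.
2 minimals (antichain).


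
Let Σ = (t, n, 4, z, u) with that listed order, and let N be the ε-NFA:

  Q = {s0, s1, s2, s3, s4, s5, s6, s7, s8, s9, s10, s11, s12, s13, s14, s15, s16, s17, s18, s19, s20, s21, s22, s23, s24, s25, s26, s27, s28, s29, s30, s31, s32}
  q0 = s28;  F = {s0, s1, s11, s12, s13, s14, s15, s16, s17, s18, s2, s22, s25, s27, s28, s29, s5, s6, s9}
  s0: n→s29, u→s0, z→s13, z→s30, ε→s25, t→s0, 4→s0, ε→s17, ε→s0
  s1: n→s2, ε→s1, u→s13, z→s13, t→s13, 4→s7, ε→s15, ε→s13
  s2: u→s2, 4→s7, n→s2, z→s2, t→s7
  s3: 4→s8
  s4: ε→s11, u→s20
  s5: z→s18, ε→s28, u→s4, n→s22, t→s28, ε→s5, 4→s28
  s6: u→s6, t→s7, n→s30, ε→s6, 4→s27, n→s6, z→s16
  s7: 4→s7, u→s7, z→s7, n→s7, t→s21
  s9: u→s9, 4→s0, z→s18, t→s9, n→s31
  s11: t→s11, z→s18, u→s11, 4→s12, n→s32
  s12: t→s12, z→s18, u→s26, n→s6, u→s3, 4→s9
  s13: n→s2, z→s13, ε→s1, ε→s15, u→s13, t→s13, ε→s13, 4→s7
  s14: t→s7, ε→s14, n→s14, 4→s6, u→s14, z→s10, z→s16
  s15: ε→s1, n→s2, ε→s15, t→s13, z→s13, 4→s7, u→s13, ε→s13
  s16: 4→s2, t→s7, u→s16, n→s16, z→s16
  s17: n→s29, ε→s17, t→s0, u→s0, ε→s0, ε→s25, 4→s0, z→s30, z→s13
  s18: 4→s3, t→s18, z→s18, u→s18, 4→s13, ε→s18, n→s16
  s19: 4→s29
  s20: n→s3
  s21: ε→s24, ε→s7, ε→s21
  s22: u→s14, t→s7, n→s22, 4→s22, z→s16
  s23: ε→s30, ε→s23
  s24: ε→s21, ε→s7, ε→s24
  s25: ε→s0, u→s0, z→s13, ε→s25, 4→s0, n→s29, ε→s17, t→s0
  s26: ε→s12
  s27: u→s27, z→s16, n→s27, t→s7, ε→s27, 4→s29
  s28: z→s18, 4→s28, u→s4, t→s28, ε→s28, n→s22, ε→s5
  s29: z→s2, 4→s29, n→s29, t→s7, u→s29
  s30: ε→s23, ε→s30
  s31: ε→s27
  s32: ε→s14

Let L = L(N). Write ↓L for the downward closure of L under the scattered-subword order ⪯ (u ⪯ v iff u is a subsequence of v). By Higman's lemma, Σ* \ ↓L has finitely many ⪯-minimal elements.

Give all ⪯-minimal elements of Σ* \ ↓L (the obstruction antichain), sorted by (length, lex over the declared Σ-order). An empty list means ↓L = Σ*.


A = [nt, z44, u444z4].

|Q|=33, |F|=19, |δ|=150 (40 ε).
min D↑ (15 st, q0=0, F={4}): 0:t→0,n→1,4→0,z→2,u→3 1:t→4,n→1,4→1,z→5,u→6 2:t→2,n→5,4→7,z→2,u→2 3:t→3,n→6,4→8,z→2,u→3 4:t→4,n→4,4→4,z→4,u→4 5:t→4,n→5,4→9,z→5,u→5 6:t→4,n→6,4→10,z→5,u→6 7:t→7,n→9,4→4,z→7,u→7 8:t→8,n→10,4→11,z→2,u→8 9:t→4,n→9,4→4,z→9,u→9 10:t→4,n→10,4→12,z→5,u→10 11:t→11,n→12,4→13,z→2,u→11 12:t→4,n→12,4→14,z→5,u→12 13:t→13,n→14,4→13,z→7,u→13 14:t→4,n→14,4→14,z→9,u→14.
'nt': run [32, 17, 3] end={s21,s24,s7} — reject; 2/2 deletions ∈↓L.
'z44': run [32, 14, 9, 4] end={s21,s24,s7,s8} ∉↓L; 3/3 deletions ∈↓L.
'u444z4': |S_i|=[32, 29, 23, 20, 15, 9, 3] end={s21,s24,s7} ∉↓L; 6/6 deletions ∈↓L.
3 obstructions.


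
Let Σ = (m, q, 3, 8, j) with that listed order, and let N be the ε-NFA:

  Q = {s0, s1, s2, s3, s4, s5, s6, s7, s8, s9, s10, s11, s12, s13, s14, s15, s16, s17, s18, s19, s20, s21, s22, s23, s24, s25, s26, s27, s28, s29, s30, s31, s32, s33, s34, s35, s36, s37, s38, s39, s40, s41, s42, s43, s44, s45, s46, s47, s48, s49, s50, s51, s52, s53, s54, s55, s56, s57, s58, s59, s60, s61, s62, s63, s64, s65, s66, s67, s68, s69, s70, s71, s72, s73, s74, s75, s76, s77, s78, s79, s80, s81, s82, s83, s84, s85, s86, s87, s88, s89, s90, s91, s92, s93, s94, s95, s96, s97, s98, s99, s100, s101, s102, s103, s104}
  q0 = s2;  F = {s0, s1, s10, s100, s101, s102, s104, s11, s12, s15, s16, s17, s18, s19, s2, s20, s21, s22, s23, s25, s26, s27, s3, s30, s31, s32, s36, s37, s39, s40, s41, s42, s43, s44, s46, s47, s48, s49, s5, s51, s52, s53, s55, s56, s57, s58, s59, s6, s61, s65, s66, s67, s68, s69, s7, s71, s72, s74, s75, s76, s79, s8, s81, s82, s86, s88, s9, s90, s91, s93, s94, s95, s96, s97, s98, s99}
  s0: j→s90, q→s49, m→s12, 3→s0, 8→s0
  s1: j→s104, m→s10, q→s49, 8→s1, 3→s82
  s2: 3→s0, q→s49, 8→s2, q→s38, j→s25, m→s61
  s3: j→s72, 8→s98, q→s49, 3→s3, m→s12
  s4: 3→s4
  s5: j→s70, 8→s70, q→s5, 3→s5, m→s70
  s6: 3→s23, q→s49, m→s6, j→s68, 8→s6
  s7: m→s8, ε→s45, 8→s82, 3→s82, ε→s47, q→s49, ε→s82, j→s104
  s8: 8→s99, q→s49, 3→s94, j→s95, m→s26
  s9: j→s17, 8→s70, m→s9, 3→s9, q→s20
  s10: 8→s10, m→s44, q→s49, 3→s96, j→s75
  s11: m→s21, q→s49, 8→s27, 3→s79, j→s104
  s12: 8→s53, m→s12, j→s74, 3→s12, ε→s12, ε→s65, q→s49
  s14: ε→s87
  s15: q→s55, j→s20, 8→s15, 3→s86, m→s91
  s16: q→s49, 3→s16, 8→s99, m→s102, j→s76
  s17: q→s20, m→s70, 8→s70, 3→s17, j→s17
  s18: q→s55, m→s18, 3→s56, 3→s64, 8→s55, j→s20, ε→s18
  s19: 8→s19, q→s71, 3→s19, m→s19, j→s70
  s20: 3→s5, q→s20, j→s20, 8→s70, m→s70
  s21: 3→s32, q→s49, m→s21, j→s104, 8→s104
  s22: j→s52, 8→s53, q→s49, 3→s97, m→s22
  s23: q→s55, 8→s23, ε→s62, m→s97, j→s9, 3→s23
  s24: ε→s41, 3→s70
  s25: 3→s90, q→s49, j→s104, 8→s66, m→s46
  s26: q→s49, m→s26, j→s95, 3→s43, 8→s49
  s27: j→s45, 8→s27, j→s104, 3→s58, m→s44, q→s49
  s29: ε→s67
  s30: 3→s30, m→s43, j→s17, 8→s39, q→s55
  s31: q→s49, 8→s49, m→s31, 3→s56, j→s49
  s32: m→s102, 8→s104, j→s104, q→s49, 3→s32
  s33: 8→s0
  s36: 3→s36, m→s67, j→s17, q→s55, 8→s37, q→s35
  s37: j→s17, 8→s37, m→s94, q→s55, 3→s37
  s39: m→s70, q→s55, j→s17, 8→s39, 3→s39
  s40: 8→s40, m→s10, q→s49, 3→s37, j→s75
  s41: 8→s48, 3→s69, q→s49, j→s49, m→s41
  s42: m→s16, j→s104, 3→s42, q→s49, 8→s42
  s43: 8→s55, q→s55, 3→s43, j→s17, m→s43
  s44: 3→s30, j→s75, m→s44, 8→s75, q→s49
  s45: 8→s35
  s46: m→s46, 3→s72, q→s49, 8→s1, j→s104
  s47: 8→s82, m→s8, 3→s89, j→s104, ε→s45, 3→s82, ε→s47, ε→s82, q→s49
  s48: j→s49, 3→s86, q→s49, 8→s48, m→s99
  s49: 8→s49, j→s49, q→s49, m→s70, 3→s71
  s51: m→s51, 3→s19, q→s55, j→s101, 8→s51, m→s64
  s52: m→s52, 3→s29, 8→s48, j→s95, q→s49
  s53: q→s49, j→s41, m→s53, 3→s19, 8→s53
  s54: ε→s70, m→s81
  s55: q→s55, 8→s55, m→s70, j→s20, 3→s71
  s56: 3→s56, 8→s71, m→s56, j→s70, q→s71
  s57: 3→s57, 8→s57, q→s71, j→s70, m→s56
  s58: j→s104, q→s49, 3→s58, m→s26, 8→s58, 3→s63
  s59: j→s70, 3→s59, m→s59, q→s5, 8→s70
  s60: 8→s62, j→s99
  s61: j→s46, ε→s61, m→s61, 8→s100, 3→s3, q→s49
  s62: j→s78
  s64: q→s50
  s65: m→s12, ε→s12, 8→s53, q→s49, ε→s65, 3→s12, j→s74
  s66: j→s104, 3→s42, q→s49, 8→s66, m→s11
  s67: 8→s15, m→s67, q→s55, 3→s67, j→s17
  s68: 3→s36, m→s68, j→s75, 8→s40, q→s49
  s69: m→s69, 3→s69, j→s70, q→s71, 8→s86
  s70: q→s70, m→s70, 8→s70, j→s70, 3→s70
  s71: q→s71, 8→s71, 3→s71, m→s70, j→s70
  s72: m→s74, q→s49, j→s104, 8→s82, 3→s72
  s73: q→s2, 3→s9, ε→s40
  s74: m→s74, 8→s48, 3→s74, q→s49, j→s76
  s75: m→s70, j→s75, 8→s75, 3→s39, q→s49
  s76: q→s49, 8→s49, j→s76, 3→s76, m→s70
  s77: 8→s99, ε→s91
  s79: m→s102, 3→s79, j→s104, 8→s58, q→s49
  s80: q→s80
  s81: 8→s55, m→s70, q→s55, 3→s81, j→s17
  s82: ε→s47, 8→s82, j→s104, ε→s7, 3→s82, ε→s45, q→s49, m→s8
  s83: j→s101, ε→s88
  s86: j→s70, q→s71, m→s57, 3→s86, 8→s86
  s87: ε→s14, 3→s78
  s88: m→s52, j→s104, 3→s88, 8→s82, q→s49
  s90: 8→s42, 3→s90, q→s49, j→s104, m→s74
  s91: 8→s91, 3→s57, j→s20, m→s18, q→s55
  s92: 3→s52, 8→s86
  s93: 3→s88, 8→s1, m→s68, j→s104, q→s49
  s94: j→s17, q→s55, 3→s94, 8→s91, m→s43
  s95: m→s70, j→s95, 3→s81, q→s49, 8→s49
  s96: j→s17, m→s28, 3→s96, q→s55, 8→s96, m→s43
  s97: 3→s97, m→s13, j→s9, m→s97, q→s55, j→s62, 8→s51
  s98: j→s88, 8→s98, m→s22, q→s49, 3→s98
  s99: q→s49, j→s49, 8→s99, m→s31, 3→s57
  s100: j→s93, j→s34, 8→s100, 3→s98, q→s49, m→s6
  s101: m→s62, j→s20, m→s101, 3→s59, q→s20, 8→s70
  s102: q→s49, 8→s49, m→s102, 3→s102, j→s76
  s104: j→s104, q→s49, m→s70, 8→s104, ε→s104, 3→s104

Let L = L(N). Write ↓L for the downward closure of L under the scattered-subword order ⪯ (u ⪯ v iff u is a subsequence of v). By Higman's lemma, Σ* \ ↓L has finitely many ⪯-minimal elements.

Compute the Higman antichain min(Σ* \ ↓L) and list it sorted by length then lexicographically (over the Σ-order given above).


|Q|=105, |F|=76, |δ|=439 (25 ε).
min D↑ (74 st, q0=0, F={8}): 0:m→1,q→2,3→3,8→0,j→4 1:m→1,q→2,3→5,8→6,j→7 2:m→8,q→2,3→9,8→2,j→2 3:m→10,q→2,3→3,8→3,j→11 4:m→7,q→2,3→11,8→12,j→13 5:m→10,q→2,3→5,8→14,j→15 6:m→16,q→2,3→14,8→6,j→17 7:m→7,q→2,3→15,8→18,j→13 8:m→8,q→8,3→8,8→8,j→8 9:m→8,q→9,3→9,8→9,j→8 10:m→10,q→2,3→10,8→19,j→20 11:m→20,q→2,3→11,8→21,j→13 12:m→22,q→2,3→21,8→12,j→13 13:m→8,q→2,3→13,8→13,j→13 14:m→23,q→2,3→14,8→14,j→24 15:m→20,q→2,3→15,8→25,j→13 16:m→16,q→2,3→26,8→16,j→27 17:m→27,q→2,3→24,8→18,j→13 18:m→28,q→2,3→25,8→18,j→13 19:m→19,q→2,3→29,8→19,j→30 20:m→20,q→2,3→20,8→31,j→32 21:m→33,q→2,3→21,8→21,j→13 22:m→34,q→2,3→35,8→36,j→13 23:m→23,q→2,3→37,8→19,j→38 24:m→38,q→2,3→24,8→25,j→13 25:m→39,q→2,3→25,8→25,j→13 26:m→37,q→40,3→26,8→26,j→41 27:m→27,q→2,3→42,8→43,j→44 28:m→45,q→2,3→46,8→28,j→44 29:m→29,q→9,3→29,8→29,j→8 30:m→30,q→2,3→47,8→31,j→2 31:m→48,q→2,3→49,8→31,j→2 32:m→8,q→2,3→32,8→2,j→32 33:m→50,q→2,3→33,8→48,j→32 34:m→34,q→2,3→51,8→13,j→13 35:m→50,q→2,3→35,8→52,j→13 36:m→45,q→2,3→52,8→36,j→13 37:m→37,q→40,3→37,8→53,j→41 38:m→38,q→2,3→54,8→31,j→55 39:m→56,q→2,3→57,8→48,j→55 40:m→8,q→40,3→9,8→40,j→58 41:m→41,q→58,3→41,8→8,j→59 42:m→54,q→40,3→42,8→60,j→59 43:m→28,q→2,3→60,8→43,j→44 44:m→8,q→2,3→61,8→44,j→44 45:m→45,q→2,3→62,8→44,j→44 46:m→63,q→40,3→46,8→46,j→59 47:m→47,q→9,3→47,8→49,j→8 48:m→64,q→2,3→65,8→48,j→2 49:m→65,q→9,3→49,8→49,j→8 50:m→50,q→2,3→50,8→2,j→32 51:m→50,q→2,3→51,8→13,j→13 52:m→56,q→2,3→52,8→52,j→13 53:m→53,q→40,3→29,8→53,j→66 54:m→54,q→40,3→54,8→67,j→59 55:m→8,q→2,3→68,8→2,j→55 56:m→56,q→2,3→63,8→2,j→55 57:m→63,q→40,3→57,8→69,j→59 58:m→8,q→58,3→70,8→8,j→58 59:m→8,q→58,3→59,8→8,j→59 60:m→57,q→40,3→60,8→60,j→59 61:m→8,q→40,3→61,8→61,j→59 62:m→63,q→40,3→62,8→61,j→59 63:m→63,q→40,3→63,8→40,j→59 64:m→64,q→2,3→71,8→2,j→2 65:m→71,q→9,3→65,8→65,j→8 66:m→66,q→58,3→72,8→8,j→58 67:m→69,q→40,3→49,8→67,j→58 68:m→8,q→40,3→68,8→40,j→59 69:m→73,q→40,3→65,8→69,j→58 70:m→8,q→70,3→70,8→8,j→8 71:m→71,q→9,3→71,8→9,j→8 72:m→72,q→70,3→72,8→8,j→8 73:m→73,q→40,3→71,8→40,j→58 [Hopcroft].
'qm': |S_i|=[90, 9, 1] end={s70} rej; 2/2 deletions ∈↓L.
'q3j': run [90, 9, 3, 1] end={s70} rej; 3/3 del acc.
'jjm': run [90, 73, 16, 1] end={s70} — reject; 3/3 del acc.
'3m83j': |S_i|=[90, 71, 47, 26, 11, 1] end={s70} rej; 5/5 single-dels accept.
'm8m3j8': N↓-sim [90, 83, 69, 54, 37, 9, 1] end={s70} ∉↓L; 6/6 single-dels accept.
'j8mm8m': run [90, 73, 53, 41, 26, 10, 1] end={s70} — reject; 6/6 deletions ∈↓L.
6 minimals (antichain).

Antichain: [qm, q3j, jjm, 3m83j, m8m3j8, j8mm8m].


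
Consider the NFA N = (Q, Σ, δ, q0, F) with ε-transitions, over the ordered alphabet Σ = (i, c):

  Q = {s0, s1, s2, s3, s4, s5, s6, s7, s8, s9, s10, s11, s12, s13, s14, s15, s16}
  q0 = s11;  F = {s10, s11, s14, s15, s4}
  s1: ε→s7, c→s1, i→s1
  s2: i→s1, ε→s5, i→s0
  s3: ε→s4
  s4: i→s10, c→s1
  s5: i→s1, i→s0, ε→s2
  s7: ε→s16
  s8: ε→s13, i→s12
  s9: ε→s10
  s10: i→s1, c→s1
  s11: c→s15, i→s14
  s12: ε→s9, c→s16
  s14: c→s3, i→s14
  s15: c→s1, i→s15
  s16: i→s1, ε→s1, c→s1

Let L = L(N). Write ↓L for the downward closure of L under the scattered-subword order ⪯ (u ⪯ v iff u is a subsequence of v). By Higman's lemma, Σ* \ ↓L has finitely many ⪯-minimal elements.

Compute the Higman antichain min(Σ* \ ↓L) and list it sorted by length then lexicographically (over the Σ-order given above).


min(Σ*\↓L) = [cc, icii].

|Q|=17, |F|=5, |δ|=29 (9 ε).
min D↑ (6 st, q0=0, F={4}): 0:i→1,c→2 1:i→1,c→3 2:i→2,c→4 3:i→5,c→4 4:i→4,c→4 5:i→4,c→4 [Hopcroft].
'cc': N↓-sim [9, 7, 3] end={s1,s16,s7} ∉↓L; 2/2 del acc.
'icii': run [9, 8, 6, 4, 3] end={s1,s16,s7} — reject; 4/4 single-dels accept.
2 obstructions.


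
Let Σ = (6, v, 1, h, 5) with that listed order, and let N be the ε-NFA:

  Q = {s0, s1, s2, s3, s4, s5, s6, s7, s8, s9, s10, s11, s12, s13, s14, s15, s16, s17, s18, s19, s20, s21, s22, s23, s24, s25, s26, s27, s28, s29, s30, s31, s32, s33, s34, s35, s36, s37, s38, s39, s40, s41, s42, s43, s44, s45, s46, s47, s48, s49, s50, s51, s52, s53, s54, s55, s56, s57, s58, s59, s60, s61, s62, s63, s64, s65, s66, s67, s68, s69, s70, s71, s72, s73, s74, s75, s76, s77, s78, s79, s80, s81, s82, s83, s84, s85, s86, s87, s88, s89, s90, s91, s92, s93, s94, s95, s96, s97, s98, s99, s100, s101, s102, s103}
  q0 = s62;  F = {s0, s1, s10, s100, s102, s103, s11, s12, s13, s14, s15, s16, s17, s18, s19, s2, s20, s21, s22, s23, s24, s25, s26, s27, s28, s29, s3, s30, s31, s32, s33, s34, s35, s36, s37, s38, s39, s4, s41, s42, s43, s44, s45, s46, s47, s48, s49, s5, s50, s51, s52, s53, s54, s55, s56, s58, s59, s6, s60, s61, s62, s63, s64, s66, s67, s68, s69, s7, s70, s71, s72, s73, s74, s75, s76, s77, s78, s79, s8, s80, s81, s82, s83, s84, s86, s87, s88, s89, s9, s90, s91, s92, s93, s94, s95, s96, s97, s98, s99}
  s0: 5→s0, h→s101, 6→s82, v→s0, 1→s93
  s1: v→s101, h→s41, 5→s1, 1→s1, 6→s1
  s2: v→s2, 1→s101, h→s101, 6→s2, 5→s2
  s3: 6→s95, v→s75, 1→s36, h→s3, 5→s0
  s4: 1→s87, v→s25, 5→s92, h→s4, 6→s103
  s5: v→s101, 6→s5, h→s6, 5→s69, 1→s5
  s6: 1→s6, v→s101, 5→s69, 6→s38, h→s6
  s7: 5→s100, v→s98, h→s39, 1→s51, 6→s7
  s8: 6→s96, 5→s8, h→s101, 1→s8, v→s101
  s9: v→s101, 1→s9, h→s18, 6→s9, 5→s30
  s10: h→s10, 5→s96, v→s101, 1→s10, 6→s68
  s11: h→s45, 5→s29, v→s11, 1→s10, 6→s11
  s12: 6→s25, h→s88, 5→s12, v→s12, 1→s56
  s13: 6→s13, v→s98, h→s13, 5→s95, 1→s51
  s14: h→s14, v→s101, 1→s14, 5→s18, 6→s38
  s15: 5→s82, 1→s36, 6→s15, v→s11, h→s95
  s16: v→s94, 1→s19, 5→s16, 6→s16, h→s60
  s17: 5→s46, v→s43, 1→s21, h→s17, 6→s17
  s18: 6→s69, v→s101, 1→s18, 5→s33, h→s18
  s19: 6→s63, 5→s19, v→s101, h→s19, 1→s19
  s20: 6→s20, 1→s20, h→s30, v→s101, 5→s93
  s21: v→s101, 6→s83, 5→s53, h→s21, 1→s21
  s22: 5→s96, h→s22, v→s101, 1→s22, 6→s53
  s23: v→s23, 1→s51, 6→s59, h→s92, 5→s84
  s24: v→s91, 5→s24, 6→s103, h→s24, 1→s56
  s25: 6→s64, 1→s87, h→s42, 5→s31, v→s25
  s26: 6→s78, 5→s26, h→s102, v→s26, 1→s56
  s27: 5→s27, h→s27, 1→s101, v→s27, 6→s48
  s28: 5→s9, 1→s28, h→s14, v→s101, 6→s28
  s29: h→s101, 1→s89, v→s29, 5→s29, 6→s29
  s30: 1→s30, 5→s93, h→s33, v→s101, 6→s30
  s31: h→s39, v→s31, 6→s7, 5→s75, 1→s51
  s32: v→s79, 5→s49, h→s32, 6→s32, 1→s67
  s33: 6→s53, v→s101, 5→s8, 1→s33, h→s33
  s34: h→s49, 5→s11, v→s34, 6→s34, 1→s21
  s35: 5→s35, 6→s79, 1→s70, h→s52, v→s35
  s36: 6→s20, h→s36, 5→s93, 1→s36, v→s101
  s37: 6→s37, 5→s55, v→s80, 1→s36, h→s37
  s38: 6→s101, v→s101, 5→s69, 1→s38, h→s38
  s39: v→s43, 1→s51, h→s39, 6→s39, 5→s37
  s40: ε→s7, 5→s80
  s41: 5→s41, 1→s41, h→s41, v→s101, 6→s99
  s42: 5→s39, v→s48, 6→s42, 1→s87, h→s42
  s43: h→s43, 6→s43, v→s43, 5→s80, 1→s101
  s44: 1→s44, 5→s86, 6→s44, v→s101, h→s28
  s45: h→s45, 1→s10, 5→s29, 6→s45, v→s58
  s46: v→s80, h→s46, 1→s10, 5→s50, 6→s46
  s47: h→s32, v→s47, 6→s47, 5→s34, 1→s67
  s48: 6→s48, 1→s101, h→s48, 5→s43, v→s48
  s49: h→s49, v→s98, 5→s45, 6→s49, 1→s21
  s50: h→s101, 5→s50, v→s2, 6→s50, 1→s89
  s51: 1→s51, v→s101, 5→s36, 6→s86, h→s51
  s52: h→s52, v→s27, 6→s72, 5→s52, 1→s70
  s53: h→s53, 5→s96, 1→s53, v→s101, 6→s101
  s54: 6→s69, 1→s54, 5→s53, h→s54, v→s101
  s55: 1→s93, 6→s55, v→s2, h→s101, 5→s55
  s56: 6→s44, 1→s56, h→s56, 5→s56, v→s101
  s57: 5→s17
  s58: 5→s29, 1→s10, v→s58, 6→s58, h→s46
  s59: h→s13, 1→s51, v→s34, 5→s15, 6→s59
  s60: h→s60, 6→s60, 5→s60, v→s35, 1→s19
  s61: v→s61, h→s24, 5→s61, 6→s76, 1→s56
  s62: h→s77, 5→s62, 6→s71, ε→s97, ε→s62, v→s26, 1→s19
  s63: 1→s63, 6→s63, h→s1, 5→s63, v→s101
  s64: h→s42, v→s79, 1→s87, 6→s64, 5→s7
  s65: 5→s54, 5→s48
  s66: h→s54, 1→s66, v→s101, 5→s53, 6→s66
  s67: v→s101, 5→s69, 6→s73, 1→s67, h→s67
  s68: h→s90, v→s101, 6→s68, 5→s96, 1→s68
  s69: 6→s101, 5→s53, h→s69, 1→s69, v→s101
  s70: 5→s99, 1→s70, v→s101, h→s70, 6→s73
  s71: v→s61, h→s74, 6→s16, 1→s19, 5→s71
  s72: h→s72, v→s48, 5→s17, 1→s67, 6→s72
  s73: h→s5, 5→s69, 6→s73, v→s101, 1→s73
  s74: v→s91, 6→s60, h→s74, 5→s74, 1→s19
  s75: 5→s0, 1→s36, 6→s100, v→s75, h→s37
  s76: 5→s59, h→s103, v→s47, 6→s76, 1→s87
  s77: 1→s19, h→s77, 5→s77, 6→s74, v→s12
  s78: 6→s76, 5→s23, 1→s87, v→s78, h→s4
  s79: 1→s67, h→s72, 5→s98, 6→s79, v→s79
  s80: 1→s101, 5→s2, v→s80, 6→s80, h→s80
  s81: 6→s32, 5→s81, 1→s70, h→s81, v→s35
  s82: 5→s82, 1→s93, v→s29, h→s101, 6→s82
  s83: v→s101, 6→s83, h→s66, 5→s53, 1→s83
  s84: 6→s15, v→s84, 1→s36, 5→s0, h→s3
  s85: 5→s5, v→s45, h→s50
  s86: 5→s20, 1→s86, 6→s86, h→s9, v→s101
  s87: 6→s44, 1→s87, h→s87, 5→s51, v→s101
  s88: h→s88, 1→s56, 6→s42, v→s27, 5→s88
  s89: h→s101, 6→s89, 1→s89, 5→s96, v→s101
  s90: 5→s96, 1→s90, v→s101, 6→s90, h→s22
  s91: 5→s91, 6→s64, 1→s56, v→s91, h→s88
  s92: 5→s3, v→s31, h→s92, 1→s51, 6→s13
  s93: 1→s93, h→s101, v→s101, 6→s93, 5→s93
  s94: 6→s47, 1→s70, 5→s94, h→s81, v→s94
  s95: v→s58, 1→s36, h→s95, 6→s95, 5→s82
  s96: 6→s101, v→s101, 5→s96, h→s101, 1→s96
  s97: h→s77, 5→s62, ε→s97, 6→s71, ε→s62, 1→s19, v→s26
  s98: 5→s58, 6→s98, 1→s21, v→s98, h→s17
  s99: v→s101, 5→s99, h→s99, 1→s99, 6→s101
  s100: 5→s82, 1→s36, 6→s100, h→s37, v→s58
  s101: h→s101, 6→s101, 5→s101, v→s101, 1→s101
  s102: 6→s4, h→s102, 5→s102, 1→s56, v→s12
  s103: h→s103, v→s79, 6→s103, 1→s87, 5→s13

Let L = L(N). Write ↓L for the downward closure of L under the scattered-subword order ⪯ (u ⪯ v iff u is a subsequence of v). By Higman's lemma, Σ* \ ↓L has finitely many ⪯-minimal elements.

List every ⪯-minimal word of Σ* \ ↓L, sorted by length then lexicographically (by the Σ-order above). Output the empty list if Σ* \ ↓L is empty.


|Q|=104, |F|=99, |δ|=512 (5 ε).
min D↑ (99 st, q0=0, F={12}): 0:6→1,v→2,1→3,h→4,5→0 1:6→5,v→6,1→3,h→7,5→1 2:6→8,v→2,1→9,h→10,5→2 3:6→11,v→12,1→3,h→3,5→3 4:6→7,v→13,1→3,h→4,5→4 5:6→5,v→14,1→3,h→15,5→5 6:6→16,v→6,1→9,h→17,5→6 7:6→15,v→18,1→3,h→7,5→7 8:6→16,v→8,1→19,h→20,5→21 9:6→22,v→12,1→9,h→9,5→9 10:6→20,v→13,1→9,h→10,5→10 11:6→11,v→12,1→11,h→23,5→11 12:6→12,v→12,1→12,h→12,5→12 13:6→24,v→13,1→9,h→25,5→13 14:6→26,v→14,1→27,h→28,5→14 15:6→15,v→29,1→3,h→15,5→15 16:6→16,v→26,1→19,h→30,5→31 17:6→30,v→18,1→9,h→17,5→17 18:6→32,v→18,1→9,h→25,5→18 19:6→22,v→12,1→19,h→19,5→33 20:6→30,v→24,1→19,h→20,5→34 21:6→31,v→21,1→33,h→34,5→35 22:6→22,v→12,1→22,h→36,5→37 23:6→23,v→12,1→23,h→38,5→23 24:6→32,v→24,1→19,h→39,5→40 25:6→39,v→41,1→9,h→25,5→25 26:6→26,v→26,1→42,h→43,5→44 27:6→45,v→12,1→27,h→27,5→46 28:6→43,v→29,1→27,h→28,5→28 29:6→47,v→29,1→27,h→48,5→29 30:6→30,v→47,1→19,h→30,5→49 31:6→31,v→44,1→33,h→49,5→50 32:6→32,v→47,1→19,h→39,5→51 33:6→37,v→12,1→33,h→33,5→52 34:6→49,v→40,1→33,h→34,5→53 35:6→50,v→35,1→52,h→53,5→54 36:6→36,v→12,1→36,h→55,5→56 37:6→37,v→12,1→37,h→56,5→57 38:6→46,v→12,1→38,h→38,5→38 39:6→39,v→58,1→19,h→39,5→59 40:6→51,v→40,1→33,h→59,5→60 41:6→58,v→41,1→12,h→41,5→41 42:6→45,v→12,1→42,h→42,5→61 43:6→43,v→47,1→42,h→43,5→62 44:6→44,v→44,1→63,h→62,5→64 45:6→45,v→12,1→45,h→65,5→61 46:6→12,v→12,1→46,h→46,5→46 47:6→47,v→47,1→42,h→66,5→67 48:6→66,v→41,1→27,h→48,5→48 49:6→49,v→67,1→33,h→49,5→68 50:6→50,v→64,1→52,h→68,5→69 51:6→51,v→67,1→33,h→59,5→70 52:6→57,v→12,1→52,h→52,5→71 53:6→68,v→60,1→52,h→53,5→54 54:6→69,v→54,1→71,h→12,5→54 55:6→72,v→12,1→55,h→55,5→73 56:6→56,v→12,1→56,h→73,5→74 57:6→57,v→12,1→57,h→74,5→71 58:6→58,v→58,1→12,h→58,5→75 59:6→59,v→75,1→33,h→59,5→76 60:6→70,v→60,1→52,h→76,5→54 61:6→12,v→12,1→61,h→61,5→77 62:6→62,v→67,1→63,h→62,5→78 63:6→79,v→12,1→63,h→63,5→77 64:6→64,v→64,1→80,h→78,5→81 65:6→65,v→12,1→65,h→82,5→61 66:6→66,v→58,1→42,h→66,5→83 67:6→67,v→67,1→63,h→83,5→84 68:6→68,v→84,1→52,h→68,5→69 69:6→69,v→81,1→71,h→12,5→69 70:6→70,v→84,1→52,h→76,5→69 71:6→71,v→12,1→71,h→12,5→71 72:6→12,v→12,1→72,h→72,5→61 73:6→61,v→12,1→73,h→73,5→85 74:6→74,v→12,1→74,h→85,5→71 75:6→75,v→75,1→12,h→75,5→86 76:6→76,v→86,1→52,h→76,5→87 77:6→12,v→12,1→77,h→77,5→88 78:6→78,v→84,1→80,h→78,5→81 79:6→79,v→12,1→79,h→89,5→77 80:6→90,v→12,1→80,h→80,5→88 81:6→81,v→81,1→91,h→12,5→81 82:6→72,v→12,1→82,h→82,5→61 83:6→83,v→75,1→63,h→83,5→92 84:6→84,v→84,1→80,h→92,5→81 85:6→77,v→12,1→85,h→85,5→93 86:6→86,v→86,1→12,h→86,5→94 87:6→87,v→94,1→71,h→12,5→87 88:6→12,v→12,1→88,h→12,5→88 89:6→89,v→12,1→89,h→95,5→77 90:6→90,v→12,1→90,h→96,5→88 91:6→91,v→12,1→91,h→12,5→88 92:6→92,v→86,1→80,h→92,5→97 93:6→88,v→12,1→93,h→12,5→93 94:6→94,v→94,1→12,h→12,5→94 95:6→61,v→12,1→95,h→95,5→77 96:6→96,v→12,1→96,h→98,5→88 97:6→97,v→94,1→91,h→12,5→97 98:6→77,v→12,1→98,h→98,5→88.
'1v': |S_i|=[100, 39, 1] end={s101} — reject; 2/2 deletions ∈↓L.
'hvhv1': N↓-sim [100, 84, 65, 50, 6, 1] end={s101} — reject; 5/5 single-dels accept.
'66v156': |S_i|=[100, 94, 77, 43, 20, 5, 1] end={s101} ∉↓L; 6/6 single-dels accept.
'v6555h': run [100, 89, 74, 53, 32, 11, 1] end={s101} rej; 6/6 deletions ∈↓L.
'16hh66': |S_i|=[100, 39, 30, 22, 14, 6, 1] end={s101} — reject; 6/6 single-dels accept.
5 obstructions.

min(Σ*\↓L) = [1v, hvhv1, 66v156, v6555h, 16hh66].


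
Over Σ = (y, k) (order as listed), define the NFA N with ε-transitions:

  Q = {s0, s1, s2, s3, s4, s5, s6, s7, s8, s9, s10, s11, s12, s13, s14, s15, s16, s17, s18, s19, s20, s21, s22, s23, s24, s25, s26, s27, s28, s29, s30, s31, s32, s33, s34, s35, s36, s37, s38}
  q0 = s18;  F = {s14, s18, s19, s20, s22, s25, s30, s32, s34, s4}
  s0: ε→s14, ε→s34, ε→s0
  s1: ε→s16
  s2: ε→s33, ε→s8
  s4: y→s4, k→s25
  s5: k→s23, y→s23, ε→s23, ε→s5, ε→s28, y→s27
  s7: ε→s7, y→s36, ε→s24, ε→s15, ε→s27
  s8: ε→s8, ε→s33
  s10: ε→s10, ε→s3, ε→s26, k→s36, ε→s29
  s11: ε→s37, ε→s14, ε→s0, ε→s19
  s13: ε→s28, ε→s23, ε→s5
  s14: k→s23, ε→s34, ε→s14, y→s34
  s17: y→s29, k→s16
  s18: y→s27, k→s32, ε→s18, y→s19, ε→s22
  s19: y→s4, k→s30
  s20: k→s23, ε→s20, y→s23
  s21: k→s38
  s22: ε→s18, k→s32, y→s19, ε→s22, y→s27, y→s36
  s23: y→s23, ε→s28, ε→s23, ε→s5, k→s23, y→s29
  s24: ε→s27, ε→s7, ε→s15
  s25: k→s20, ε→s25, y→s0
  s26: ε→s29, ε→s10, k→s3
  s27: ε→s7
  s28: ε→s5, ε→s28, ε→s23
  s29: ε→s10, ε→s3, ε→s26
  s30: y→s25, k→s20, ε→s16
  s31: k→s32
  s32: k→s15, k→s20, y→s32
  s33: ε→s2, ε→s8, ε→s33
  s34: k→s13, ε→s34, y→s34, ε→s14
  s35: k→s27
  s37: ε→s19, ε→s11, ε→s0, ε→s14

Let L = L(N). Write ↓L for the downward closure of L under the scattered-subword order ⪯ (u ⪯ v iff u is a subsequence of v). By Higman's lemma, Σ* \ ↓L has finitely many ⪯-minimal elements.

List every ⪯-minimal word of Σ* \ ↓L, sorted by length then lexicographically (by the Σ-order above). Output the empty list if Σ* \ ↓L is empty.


Antichain: [kky, kkk, yykyk, ykyyk].

|Q|=39, |F|=10, |δ|=97 (59 ε).
min D↑ (9 st, q0=0, F={7}): 0:y→1,k→2 1:y→3,k→4 2:y→2,k→5 3:y→3,k→6 4:y→6,k→5 5:y→7,k→7 6:y→8,k→5 7:y→7,k→7 8:y→8,k→7 (ε-aug+det+¬).
'kky': |S_i|=[25, 21, 14, 12] end={s10,s15,s23,s24,s26,s27,s28,s29,s3,s36,s5,s7} rej; 3/3 single-dels accept.
'kkk': N↓-sim [25, 21, 14, 12] end={s10,s15,s23,s24,s26,s27,s28,s29,s3,s36,s5,s7} — reject; 3/3 single-dels accept.
'yykyk': |S_i|=[25, 23, 20, 18, 16, 13] end={s10,s13,s15,s23,s24,s26,s27,s28,s29,s3,s36,s5,…} rej; 5/5 single-dels accept.
'ykyyk': |S_i|=[25, 23, 20, 18, 16, 13] end={s10,s13,s15,s23,s24,s26,s27,s28,s29,s3,s36,s5,…} — reject; 5/5 single-dels accept.
4 words, ⪯-incomp.


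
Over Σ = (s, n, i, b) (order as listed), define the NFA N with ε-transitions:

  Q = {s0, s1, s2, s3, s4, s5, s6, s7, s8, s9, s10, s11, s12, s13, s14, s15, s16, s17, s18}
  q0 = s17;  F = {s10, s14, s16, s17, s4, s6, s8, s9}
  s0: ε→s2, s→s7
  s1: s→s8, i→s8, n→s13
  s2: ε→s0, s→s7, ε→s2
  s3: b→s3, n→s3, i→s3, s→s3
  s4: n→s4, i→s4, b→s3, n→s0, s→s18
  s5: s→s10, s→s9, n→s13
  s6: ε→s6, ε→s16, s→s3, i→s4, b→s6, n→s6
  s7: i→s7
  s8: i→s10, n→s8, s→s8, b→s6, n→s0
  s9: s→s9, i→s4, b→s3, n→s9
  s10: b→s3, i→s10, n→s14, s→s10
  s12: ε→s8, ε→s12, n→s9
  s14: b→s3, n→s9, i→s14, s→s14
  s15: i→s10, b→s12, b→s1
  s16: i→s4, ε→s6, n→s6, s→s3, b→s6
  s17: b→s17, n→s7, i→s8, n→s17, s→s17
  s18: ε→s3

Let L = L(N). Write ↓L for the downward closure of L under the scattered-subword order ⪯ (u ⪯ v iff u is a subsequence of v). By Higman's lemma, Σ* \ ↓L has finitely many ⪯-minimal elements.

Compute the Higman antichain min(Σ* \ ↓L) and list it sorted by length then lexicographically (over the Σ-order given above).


Antichain: [iib, ibs, iinnis].

|Q|=19, |F|=8, |δ|=61 (9 ε).
min D↑ (8 st, q0=0, F={5}): 0:s→0,n→0,i→1,b→0 1:s→1,n→1,i→2,b→3 2:s→2,n→4,i→2,b→5 3:s→5,n→3,i→6,b→3 4:s→4,n→7,i→4,b→5 5:s→5,n→5,i→5,b→5 6:s→5,n→6,i→6,b→5 7:s→7,n→7,i→6,b→5 [Hopcroft].
'iib': N↓-sim [13, 12, 9, 1] end={s3} ∉↓L; 3/3 del acc.
'ibs': run [13, 12, 8, 3] end={s18,s3,s7} rej; 3/3 single-dels accept.
'iinnis': run [13, 12, 9, 8, 7, 6, 3] end={s18,s3,s7} rej; 6/6 single-dels accept.
3 words, ⪯-incomp.


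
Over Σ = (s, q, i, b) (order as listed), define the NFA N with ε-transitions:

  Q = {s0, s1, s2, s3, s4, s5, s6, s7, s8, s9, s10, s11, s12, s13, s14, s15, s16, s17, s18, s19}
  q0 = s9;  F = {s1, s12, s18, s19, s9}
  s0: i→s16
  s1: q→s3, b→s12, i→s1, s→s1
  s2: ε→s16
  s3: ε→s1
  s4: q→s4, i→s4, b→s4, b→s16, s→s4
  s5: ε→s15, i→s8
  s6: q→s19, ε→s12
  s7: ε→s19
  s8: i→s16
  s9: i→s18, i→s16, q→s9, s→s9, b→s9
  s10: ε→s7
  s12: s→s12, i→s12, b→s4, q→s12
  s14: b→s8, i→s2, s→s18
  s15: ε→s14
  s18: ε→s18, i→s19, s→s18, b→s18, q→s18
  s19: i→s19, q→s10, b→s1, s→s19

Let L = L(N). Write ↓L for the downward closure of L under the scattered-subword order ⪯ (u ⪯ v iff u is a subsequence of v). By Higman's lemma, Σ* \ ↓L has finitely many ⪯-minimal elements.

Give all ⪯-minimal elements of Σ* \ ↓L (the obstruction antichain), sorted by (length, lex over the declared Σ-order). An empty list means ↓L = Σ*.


Antichain: [iibbb].

|Q|=20, |F|=5, |δ|=41 (8 ε).
min D↑ (6 st, q0=0, F={5}): 0:s→0,q→0,i→1,b→0 1:s→1,q→1,i→2,b→1 2:s→2,q→2,i→2,b→3 3:s→3,q→3,i→3,b→4 4:s→4,q→4,i→4,b→5 5:s→5,q→5,i→5,b→5 [Hopcroft].
'iibbb': |S_i|=[10, 9, 8, 5, 3, 2] end={s16,s4} ∉↓L; 5/5 deletions ∈↓L.
1 obstructions.


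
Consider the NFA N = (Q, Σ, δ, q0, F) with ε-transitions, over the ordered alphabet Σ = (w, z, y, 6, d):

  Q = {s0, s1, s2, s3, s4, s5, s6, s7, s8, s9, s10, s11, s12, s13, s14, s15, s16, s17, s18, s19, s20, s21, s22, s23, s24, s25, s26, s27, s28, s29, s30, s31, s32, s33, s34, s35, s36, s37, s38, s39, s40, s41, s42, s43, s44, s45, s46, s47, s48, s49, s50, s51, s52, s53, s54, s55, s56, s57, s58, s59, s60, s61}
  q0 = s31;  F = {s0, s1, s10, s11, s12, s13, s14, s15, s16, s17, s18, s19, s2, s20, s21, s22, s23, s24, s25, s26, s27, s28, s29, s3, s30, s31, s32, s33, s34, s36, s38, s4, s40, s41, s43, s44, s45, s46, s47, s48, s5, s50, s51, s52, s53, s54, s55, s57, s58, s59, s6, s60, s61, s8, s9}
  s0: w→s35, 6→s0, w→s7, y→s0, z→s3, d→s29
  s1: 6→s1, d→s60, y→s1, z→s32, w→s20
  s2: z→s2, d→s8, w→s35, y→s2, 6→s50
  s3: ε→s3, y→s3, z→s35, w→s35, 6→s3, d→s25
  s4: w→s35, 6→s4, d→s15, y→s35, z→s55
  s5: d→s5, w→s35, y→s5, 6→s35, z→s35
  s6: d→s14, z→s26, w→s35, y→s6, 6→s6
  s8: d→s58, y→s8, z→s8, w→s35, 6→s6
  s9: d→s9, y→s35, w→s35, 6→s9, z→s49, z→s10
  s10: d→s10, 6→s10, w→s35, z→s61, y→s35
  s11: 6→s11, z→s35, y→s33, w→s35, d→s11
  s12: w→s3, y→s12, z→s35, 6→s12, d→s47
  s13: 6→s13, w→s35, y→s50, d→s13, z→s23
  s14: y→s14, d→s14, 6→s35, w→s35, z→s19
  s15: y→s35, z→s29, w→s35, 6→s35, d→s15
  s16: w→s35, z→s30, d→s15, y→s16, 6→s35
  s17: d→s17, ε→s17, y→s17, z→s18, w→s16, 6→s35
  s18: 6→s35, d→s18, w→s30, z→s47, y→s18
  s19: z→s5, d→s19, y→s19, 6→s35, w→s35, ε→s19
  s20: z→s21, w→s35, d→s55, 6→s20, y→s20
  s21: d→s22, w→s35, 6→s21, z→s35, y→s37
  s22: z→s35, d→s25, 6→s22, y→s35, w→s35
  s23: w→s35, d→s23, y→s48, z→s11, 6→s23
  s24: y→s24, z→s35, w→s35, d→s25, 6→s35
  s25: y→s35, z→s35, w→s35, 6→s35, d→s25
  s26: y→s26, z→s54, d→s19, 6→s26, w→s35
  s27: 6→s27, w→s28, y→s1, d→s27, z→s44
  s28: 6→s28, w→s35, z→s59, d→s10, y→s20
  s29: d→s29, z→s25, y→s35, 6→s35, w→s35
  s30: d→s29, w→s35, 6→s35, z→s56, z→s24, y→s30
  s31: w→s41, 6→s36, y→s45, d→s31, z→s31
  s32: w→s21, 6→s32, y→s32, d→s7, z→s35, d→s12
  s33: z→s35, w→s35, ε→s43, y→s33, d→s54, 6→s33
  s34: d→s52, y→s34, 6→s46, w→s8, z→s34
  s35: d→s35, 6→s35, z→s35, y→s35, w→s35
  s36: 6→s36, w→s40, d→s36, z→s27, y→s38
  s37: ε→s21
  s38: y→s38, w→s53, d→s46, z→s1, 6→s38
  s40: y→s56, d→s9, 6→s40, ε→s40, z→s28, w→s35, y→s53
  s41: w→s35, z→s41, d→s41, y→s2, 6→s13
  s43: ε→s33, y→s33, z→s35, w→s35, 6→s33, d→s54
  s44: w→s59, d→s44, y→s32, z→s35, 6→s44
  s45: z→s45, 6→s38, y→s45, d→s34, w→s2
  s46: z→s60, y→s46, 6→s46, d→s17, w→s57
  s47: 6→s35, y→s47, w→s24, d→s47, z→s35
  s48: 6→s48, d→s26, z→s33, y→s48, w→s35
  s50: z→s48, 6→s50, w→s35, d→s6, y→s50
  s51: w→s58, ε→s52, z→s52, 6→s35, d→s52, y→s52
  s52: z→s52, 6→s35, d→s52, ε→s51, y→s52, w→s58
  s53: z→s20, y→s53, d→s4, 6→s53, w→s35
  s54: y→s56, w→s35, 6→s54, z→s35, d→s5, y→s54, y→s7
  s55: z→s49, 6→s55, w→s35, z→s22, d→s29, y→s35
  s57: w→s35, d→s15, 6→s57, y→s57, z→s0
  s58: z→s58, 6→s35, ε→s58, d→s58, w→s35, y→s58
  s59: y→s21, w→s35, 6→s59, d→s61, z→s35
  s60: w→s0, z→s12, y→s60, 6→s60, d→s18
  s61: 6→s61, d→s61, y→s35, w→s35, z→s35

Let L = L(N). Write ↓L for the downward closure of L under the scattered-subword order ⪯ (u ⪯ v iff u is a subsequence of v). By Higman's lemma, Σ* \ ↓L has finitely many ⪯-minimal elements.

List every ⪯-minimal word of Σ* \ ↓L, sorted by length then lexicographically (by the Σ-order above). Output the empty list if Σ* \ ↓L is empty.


min(Σ*\↓L) = [ww, ydd6, 6wdy, 6zzz].

|Q|=62, |F|=55, |δ|=298 (10 ε).
min D↑ (54 st, q0=0, F={4}): 0:w→1,z→0,y→2,6→3,d→0 1:w→4,z→1,y→5,6→6,d→1 2:w→5,z→2,y→2,6→7,d→8 3:w→9,z→10,y→7,6→3,d→3 4:w→4,z→4,y→4,6→4,d→4 5:w→4,z→5,y→5,6→11,d→12 6:w→4,z→13,y→11,6→6,d→6 7:w→14,z→15,y→7,6→7,d→16 8:w→12,z→8,y→8,6→16,d→17 9:w→4,z→18,y→14,6→9,d→19 10:w→18,z→20,y→15,6→10,d→10 11:w→4,z→21,y→11,6→11,d→22 12:w→4,z→12,y→12,6→22,d→23 13:w→4,z→24,y→21,6→13,d→13 14:w→4,z→25,y→14,6→14,d→26 15:w→25,z→27,y→15,6→15,d→28 16:w→29,z→28,y→16,6→16,d→30 17:w→23,z→17,y→17,6→4,d→17 18:w→4,z→31,y→25,6→18,d→32 19:w→4,z→32,y→4,6→19,d→19 20:w→31,z→4,y→27,6→20,d→20 21:w→4,z→33,y→21,6→21,d→34 22:w→4,z→34,y→22,6→22,d→35 23:w→4,z→23,y→23,6→4,d→23 24:w→4,z→4,y→33,6→24,d→24 25:w→4,z→36,y→25,6→25,d→37 26:w→4,z→37,y→4,6→26,d→38 27:w→36,z→4,y→27,6→27,d→39 28:w→40,z→39,y→28,6→28,d→41 29:w→4,z→40,y→29,6→29,d→38 30:w→42,z→41,y→30,6→4,d→30 31:w→4,z→4,y→36,6→31,d→43 32:w→4,z→43,y→4,6→32,d→32 33:w→4,z→4,y→33,6→33,d→44 34:w→4,z→44,y→34,6→34,d→45 35:w→4,z→45,y→35,6→4,d→35 36:w→4,z→4,y→36,6→36,d→46 37:w→4,z→46,y→4,6→37,d→47 38:w→4,z→47,y→4,6→4,d→38 39:w→48,z→4,y→39,6→39,d→49 40:w→4,z→48,y→40,6→40,d→47 41:w→50,z→49,y→41,6→4,d→41 42:w→4,z→50,y→42,6→4,d→38 43:w→4,z→4,y→4,6→43,d→43 44:w→4,z→4,y→44,6→44,d→51 45:w→4,z→51,y→45,6→4,d→45 46:w→4,z→4,y→4,6→46,d→52 47:w→4,z→52,y→4,6→4,d→47 48:w→4,z→4,y→48,6→48,d→52 49:w→53,z→4,y→49,6→4,d→49 50:w→4,z→53,y→50,6→4,d→47 51:w→4,z→4,y→51,6→4,d→51 52:w→4,z→4,y→4,6→4,d→52 53:w→4,z→4,y→53,6→4,d→52 (ε-aug+det+¬).
'ww': |S_i|=[60, 43, 2] end={s35,s7} — reject; 2/2 del acc.
'ydd6': |S_i|=[60, 46, 33, 17, 1] end={s35} rej; 4/4 deletions ∈↓L.
'6wdy': run [60, 51, 26, 11, 1] end={s35} ∉↓L; 4/4 single-dels accept.
'6zzz': run [60, 51, 36, 21, 1] end={s35} — reject; 4/4 del acc.
4 minimals (antichain).


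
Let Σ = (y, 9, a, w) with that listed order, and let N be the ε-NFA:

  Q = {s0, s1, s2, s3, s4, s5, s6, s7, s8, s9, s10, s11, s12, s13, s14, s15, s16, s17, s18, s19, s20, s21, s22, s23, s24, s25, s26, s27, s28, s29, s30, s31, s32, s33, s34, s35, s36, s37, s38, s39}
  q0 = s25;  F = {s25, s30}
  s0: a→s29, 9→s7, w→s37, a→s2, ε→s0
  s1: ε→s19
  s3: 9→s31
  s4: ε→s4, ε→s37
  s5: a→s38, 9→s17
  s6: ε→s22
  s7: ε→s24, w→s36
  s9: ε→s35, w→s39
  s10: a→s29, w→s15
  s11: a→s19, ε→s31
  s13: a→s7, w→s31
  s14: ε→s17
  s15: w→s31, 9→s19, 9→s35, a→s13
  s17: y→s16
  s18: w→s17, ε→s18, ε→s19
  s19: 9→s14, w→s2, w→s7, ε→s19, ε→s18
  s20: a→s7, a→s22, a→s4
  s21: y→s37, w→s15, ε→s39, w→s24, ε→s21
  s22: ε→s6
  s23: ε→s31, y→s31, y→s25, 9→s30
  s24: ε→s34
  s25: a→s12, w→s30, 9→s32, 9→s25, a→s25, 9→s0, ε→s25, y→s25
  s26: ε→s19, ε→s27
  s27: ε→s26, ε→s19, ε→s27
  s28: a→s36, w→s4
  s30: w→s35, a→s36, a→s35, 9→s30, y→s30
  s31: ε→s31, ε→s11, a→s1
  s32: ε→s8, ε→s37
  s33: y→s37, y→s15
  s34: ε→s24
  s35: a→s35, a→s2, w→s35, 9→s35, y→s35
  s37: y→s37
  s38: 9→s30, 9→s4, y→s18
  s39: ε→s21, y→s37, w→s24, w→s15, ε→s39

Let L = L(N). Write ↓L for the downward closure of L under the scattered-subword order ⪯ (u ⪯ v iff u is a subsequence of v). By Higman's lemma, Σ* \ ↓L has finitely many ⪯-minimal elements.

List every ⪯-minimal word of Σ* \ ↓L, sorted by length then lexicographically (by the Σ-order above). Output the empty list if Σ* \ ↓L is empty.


Antichain: [wa, ww].

|Q|=40, |F|=2, |δ|=92 (31 ε).
min D↑ (3 st, q0=0, F={2}): 0:y→0,9→0,a→0,w→1 1:y→1,9→1,a→2,w→2 2:y→2,9→2,a→2,w→2.
'wa': N↓-sim [14, 5, 3] end={s2,s35,s36} — reject; 2/2 del acc.
'ww': run [14, 5, 2] end={s2,s35} ∉↓L; 2/2 deletions ∈↓L.
2 words, ⪯-incomp.


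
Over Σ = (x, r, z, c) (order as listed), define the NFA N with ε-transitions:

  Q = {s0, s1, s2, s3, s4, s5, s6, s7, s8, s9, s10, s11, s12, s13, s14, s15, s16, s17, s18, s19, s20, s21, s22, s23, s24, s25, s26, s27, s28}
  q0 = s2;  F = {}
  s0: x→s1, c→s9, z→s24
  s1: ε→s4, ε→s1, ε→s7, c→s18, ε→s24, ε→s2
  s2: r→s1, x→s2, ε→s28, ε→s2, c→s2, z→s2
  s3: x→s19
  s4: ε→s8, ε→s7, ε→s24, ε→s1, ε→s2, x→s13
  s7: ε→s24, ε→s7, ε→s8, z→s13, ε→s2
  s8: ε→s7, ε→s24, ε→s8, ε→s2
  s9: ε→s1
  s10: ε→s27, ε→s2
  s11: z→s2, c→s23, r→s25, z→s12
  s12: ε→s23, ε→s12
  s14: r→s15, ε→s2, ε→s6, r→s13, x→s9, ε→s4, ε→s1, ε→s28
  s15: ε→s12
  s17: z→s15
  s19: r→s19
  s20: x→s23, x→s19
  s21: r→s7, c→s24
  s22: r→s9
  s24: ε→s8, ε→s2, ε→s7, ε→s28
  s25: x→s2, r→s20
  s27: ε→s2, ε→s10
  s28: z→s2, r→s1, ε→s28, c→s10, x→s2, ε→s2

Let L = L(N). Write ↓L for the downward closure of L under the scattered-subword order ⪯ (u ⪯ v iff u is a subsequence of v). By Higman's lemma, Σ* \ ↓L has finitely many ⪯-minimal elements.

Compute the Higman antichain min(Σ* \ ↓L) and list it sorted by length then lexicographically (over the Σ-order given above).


A = [ε].

|Q|=29, |F|=0, |δ|=70 (39 ε).
min D↑ (1 st, q0=0, F={0}): 0:x→0,r→0,z→0,c→0 (ε-aug+det+¬).
ε ∈ L(D↑) ⇒ ↓L = ∅.
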